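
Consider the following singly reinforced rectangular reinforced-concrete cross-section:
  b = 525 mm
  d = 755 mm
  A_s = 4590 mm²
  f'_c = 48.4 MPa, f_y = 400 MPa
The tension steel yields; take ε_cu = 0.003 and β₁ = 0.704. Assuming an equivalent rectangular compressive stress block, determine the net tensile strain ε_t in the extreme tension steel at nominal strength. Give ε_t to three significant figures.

ε_t ≈ 0.0158

a = A_s f_y/(0.85 f'_c b) = 85.01 mm.
β₁ = 0.704, so c = a/β₁ = 85.01/0.704 = 120.75 mm.
From the linear strain diagram with ε_cu = 0.003: ε_t = 0.003 (d − c)/c = 0.003 × (755 − 120.75)/120.75 = 0.0158.
Since ε_t ≥ 0.005, the section is tension-controlled.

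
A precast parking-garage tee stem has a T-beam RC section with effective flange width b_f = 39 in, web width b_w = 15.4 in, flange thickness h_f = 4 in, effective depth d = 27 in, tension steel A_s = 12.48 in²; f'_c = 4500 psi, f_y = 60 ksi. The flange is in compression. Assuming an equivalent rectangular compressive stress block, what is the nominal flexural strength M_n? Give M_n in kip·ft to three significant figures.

Tension: T = A_s f_y = 12.48 × 60 = 748.8 kips.
Try a within the flange: a = T/(0.85 f'_c b_f) = 748.8/(0.85 × 4.5 × 39) = 5.020 in.
a = 5.020 > h_f = 4 in: the block extends into the web. Split into flange-overhang and web parts.
C_f = 0.85 f'_c (b_f − b_w) h_f = 0.85 × 4.5 × (39 − 15.4) × 4 = 361.1 kips.
Remaining web compression depth: a_w = (T − C_f)/(0.85 f'_c b_w) = (748.8 − 361.1)/(0.85 × 4.5 × 15.4) = 6.582 in.
M_n = C_f(d − h_f/2) + (T − C_f)(d − a_w/2) = 361.1 × (27 − 2) + 387.7 × (27 − 3.291) = 9027.5 + 9192.0 = 18219.5 kip·in.
M_n = 18219.5/12 = 1518.29 kip·ft.

M_n ≈ 1520 kip·ft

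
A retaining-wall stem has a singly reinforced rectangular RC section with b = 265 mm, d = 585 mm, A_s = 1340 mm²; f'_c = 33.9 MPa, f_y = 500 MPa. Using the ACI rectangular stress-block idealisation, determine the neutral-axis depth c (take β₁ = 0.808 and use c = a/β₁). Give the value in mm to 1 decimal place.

c ≈ 108.6 mm

T = A_s f_y = 1340 × 500 = 670000 N = 670 kN.
Setting C = 0.85 f'_c a b equal to T: a = 670000/(0.85 × 33.9 × 265) = 87.743 mm.
With β₁ = 0.808, c = a/β₁ = 87.743/0.808 = 108.6 mm.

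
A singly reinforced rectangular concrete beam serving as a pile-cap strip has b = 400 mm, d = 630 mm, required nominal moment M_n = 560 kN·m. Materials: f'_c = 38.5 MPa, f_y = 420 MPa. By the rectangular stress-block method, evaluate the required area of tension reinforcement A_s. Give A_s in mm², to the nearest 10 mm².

A_s ≈ 2240 mm²

With M_n = 0.85 f'_c a b (d − a/2), solve the quadratic for a:
a = d − √(d² − 2M_n/(0.85 f'_c b)) = 630 − √(630² − 2 × 560×10⁶/(0.85 × 38.5 × 400)) = 72.02 mm.
A_s = 0.85 f'_c a b / f_y = 0.85 × 38.5 × 72.02 × 400 / 420 = 2244.6 mm².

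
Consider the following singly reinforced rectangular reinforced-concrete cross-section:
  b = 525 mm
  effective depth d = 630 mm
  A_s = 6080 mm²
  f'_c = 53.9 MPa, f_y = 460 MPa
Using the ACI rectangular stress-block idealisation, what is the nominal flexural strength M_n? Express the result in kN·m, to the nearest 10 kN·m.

M_n ≈ 1600 kN·m

T = A_s f_y = 6080 × 460 = 2796800 N = 2796.8 kN.
From C = T: a = T/(0.85 f'_c b) = 2796800/(0.85 × 53.9 × 525) = 116.28 mm.
M_n = T(d − a/2) = 2796.8 kN × (630 − 58.14) mm = 1599.38 kN·m.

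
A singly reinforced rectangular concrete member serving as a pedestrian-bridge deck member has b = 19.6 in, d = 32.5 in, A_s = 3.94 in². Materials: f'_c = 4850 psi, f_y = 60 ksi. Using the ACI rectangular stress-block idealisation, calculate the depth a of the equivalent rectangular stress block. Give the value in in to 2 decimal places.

a ≈ 2.93 in

T = A_s f_y = 3.94 × 60 = 236.4 kips.
a = T/(0.85 f'_c b) = 236.4/(0.85 × 4.85 × 19.6) = 2.93 in.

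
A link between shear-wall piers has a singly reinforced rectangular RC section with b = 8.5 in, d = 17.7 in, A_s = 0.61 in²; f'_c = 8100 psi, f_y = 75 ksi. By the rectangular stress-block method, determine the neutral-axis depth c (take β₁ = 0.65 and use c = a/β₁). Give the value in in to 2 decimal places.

c ≈ 1.20 in

T = A_s f_y = 0.61 × 75 = 45.75 kips.
a = T/(0.85 f'_c b) = 45.75/(0.85 × 8.1 × 8.5) = 0.7818 in.
With β₁ = 0.65, c = a/β₁ = 0.7818/0.65 = 1.20 in.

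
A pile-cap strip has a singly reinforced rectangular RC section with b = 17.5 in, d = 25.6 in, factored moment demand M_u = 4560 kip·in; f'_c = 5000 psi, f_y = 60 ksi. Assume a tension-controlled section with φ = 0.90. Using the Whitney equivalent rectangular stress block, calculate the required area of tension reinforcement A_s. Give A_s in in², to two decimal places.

A_s ≈ 3.49 in²

M_n = M_u/φ = 4560/0.90 = 5066.67 kip·in.
From M_n = 0.85 f'_c a b (d − a/2):
a = d − √(d² − 2M_n/(0.85 f'_c b)) = 25.6 − √(25.6² − 2 × 5066.67/(0.85 × 5 × 17.5)) = 2.816 in.
A_s = 0.85 f'_c a b / f_y = 0.85 × 5 × 2.816 × 17.5 / 60 = 3.491 in².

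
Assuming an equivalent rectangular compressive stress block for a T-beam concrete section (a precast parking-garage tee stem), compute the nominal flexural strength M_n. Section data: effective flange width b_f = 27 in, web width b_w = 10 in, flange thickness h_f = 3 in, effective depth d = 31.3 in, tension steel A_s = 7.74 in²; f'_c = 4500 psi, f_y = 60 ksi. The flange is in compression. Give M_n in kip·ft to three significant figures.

M_n ≈ 1110 kip·ft

Tension: T = A_s f_y = 7.74 × 60 = 464.4 kips.
Try a within the flange: a = T/(0.85 f'_c b_f) = 464.4/(0.85 × 4.5 × 27) = 4.497 in.
a = 4.497 > h_f = 3 in: the block extends into the web. Split into flange-overhang and web parts.
C_f = 0.85 f'_c (b_f − b_w) h_f = 0.85 × 4.5 × (27 − 10) × 3 = 195.1 kips.
Remaining web compression depth: a_w = (T − C_f)/(0.85 f'_c b_w) = (464.4 − 195.1)/(0.85 × 4.5 × 10) = 7.041 in.
M_n = C_f(d − h_f/2) + (T − C_f)(d − a_w/2) = 195.1 × (31.3 − 1.5) + 269.3 × (31.3 − 3.5205) = 5814.0 + 7481.0 = 13295.0 kip·in.
M_n = 13295.0/12 = 1107.92 kip·ft.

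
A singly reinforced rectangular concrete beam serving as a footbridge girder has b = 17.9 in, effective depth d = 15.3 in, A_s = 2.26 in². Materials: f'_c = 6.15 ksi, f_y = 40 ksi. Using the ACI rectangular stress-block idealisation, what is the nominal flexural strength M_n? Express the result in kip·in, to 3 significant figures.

T = A_s f_y = 2.26 × 40 = 90.4 kips.
a = T/(0.85 f'_c b) = 90.4/(0.85 × 6.15 × 17.9) = 0.966 in.
M_n = T(d − a/2) = 90.4 × (15.3 − 0.483) = 1339.5 kip·in.

M_n ≈ 1340 kip·in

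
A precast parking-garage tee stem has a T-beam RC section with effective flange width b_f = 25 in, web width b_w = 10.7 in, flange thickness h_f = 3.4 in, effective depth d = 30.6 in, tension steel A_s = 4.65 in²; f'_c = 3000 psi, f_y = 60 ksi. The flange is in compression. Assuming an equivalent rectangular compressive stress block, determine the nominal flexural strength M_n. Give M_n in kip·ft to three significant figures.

M_n ≈ 657 kip·ft

Tension: T = A_s f_y = 4.65 × 60 = 279 kips.
Try a within the flange: a = T/(0.85 f'_c b_f) = 279/(0.85 × 3 × 25) = 4.376 in.
a = 4.376 > h_f = 3.4 in: the block extends into the web. Split into flange-overhang and web parts.
C_f = 0.85 f'_c (b_f − b_w) h_f = 0.85 × 3 × (25 − 10.7) × 3.4 = 124.0 kips.
Remaining web compression depth: a_w = (T − C_f)/(0.85 f'_c b_w) = (279 − 124.0)/(0.85 × 3 × 10.7) = 5.681 in.
M_n = C_f(d − h_f/2) + (T − C_f)(d − a_w/2) = 124.0 × (30.6 − 1.7) + 155 × (30.6 − 2.8405) = 3583.6 + 4302.7 = 7886.3 kip·in.
M_n = 7886.3/12 = 657.19 kip·ft.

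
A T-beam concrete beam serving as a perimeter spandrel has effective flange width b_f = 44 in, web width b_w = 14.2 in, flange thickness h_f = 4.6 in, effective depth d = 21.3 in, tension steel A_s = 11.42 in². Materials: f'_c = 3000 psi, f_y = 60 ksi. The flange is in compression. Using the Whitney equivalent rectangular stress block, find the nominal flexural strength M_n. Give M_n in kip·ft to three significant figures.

M_n ≈ 1020 kip·ft

Tension: T = A_s f_y = 11.42 × 60 = 685.2 kips.
Try a within the flange: a = T/(0.85 f'_c b_f) = 685.2/(0.85 × 3 × 44) = 6.107 in.
a = 6.107 > h_f = 4.6 in: the block extends into the web. Split into flange-overhang and web parts.
C_f = 0.85 f'_c (b_f − b_w) h_f = 0.85 × 3 × (44 − 14.2) × 4.6 = 349.6 kips.
Remaining web compression depth: a_w = (T − C_f)/(0.85 f'_c b_w) = (685.2 − 349.6)/(0.85 × 3 × 14.2) = 9.268 in.
M_n = C_f(d − h_f/2) + (T − C_f)(d − a_w/2) = 349.6 × (21.3 − 2.3) + 335.6 × (21.3 − 4.634) = 6642.4 + 5593.1 = 12235.5 kip·in.
M_n = 12235.5/12 = 1019.63 kip·ft.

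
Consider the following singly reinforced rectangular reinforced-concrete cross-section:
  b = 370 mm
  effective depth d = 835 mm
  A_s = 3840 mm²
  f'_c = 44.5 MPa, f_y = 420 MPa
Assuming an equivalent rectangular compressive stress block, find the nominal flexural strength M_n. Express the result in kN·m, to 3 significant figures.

T = A_s f_y = 3840 × 420 = 1612800 N = 1612.8 kN.
From C = T: a = T/(0.85 f'_c b) = 1612800/(0.85 × 44.5 × 370) = 115.24 mm.
M_n = T(d − a/2) = 1612.8 kN × (835 − 57.62) mm = 1253.76 kN·m.

M_n ≈ 1250 kN·m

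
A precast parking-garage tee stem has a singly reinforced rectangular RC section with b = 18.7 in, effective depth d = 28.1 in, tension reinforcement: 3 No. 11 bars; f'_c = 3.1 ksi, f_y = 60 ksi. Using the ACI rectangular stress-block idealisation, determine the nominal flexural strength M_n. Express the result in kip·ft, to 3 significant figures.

A_s = 3 × 1.56 = 4.68 in².
T = A_s f_y = 4.68 × 60 = 280.8 kips.
a = T/(0.85 f'_c b) = 280.8/(0.85 × 3.1 × 18.7) = 5.699 in.
M_n = T(d − a/2) = 280.8 × (28.1 − 2.8495) = 7090.3 kip·in = 7090.3/12 = 590.86 kip·ft.

M_n ≈ 591 kip·ft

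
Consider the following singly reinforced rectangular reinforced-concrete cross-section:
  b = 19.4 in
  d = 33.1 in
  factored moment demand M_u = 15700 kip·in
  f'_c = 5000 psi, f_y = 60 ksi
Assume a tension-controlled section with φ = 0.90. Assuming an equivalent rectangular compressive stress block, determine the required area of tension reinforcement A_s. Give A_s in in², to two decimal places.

M_n = M_u/φ = 15700/0.90 = 17444.4 kip·in.
From M_n = 0.85 f'_c a b (d − a/2):
a = d − √(d² − 2M_n/(0.85 f'_c b)) = 33.1 − √(33.1² − 2 × 17444.4/(0.85 × 5 × 19.4)) = 7.168 in.
A_s = 0.85 f'_c a b / f_y = 0.85 × 5 × 7.168 × 19.4 / 60 = 9.850 in².

A_s ≈ 9.85 in²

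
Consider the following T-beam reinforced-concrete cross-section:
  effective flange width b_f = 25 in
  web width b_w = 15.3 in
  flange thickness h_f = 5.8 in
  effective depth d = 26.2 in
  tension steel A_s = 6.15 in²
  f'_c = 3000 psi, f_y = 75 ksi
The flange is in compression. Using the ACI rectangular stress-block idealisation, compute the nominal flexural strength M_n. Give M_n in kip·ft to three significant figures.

Tension: T = A_s f_y = 6.15 × 75 = 461.25 kips.
Try a within the flange: a = T/(0.85 f'_c b_f) = 461.25/(0.85 × 3 × 25) = 7.235 in.
a = 7.235 > h_f = 5.8 in: the block extends into the web. Split into flange-overhang and web parts.
C_f = 0.85 f'_c (b_f − b_w) h_f = 0.85 × 3 × (25 − 15.3) × 5.8 = 143.5 kips.
Remaining web compression depth: a_w = (T − C_f)/(0.85 f'_c b_w) = (461.25 − 143.5)/(0.85 × 3 × 15.3) = 8.144 in.
M_n = C_f(d − h_f/2) + (T − C_f)(d − a_w/2) = 143.5 × (26.2 − 2.9) + 317.75 × (26.2 − 4.072) = 3343.6 + 7031.2 = 10374.8 kip·in.
M_n = 10374.8/12 = 864.57 kip·ft.

M_n ≈ 865 kip·ft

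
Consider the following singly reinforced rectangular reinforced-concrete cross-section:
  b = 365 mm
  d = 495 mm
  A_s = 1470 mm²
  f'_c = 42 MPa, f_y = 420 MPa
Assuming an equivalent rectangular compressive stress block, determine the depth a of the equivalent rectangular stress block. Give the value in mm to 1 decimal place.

a ≈ 47.4 mm

T = A_s f_y = 1470 × 420 = 617400 N = 617.4 kN.
Setting C = 0.85 f'_c a b equal to T: a = 617400/(0.85 × 42 × 365) = 47.4 mm.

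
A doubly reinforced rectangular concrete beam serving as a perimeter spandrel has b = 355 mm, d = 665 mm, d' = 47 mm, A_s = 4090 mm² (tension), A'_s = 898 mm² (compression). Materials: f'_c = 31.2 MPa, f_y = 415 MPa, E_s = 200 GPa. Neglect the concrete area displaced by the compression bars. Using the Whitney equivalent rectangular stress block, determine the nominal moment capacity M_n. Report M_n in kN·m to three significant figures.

M_n ≈ 1020 kN·m

Assume both tension and compression steel yield.
Net tension couple steel: A_s − A'_s = 3192 mm².
a = (A_s − A'_s) f_y / (0.85 f'_c b) = 1324680/(0.85 × 31.2 × 355) = 140.70 mm.
c = a/β₁ = 140.70/0.827 = 170.13 mm; ε'_s = 0.003(c − d')/c = 0.0022 ≥ f_y/E_s = 0.0021, so compression steel does yield.
M_n = (A_s − A'_s) f_y (d − a/2) + A'_s f_y (d − d') = [1324680 × (665 − 70.35) + 372670 × (665 − 47)] × 10⁻⁶ = 787.72 + 230.31 = 1018.03 kN·m.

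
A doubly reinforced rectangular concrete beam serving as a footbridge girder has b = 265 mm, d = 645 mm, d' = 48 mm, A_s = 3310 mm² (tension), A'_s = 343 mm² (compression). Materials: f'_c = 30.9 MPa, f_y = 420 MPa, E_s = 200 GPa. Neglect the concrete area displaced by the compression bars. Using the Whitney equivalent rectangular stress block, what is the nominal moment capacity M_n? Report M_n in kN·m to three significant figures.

Assume both tension and compression steel yield.
Net tension couple steel: A_s − A'_s = 2967 mm².
a = (A_s − A'_s) f_y / (0.85 f'_c b) = 1246140/(0.85 × 30.9 × 265) = 179.04 mm.
c = a/β₁ = 179.04/0.829 = 215.97 mm; ε'_s = 0.003(c − d')/c = 0.0023 ≥ f_y/E_s = 0.0021, so compression steel does yield.
M_n = (A_s − A'_s) f_y (d − a/2) + A'_s f_y (d − d') = [1246140 × (645 − 89.52) + 144060 × (645 − 48)] × 10⁻⁶ = 692.21 + 86.00 = 778.21 kN·m.

M_n ≈ 778 kN·m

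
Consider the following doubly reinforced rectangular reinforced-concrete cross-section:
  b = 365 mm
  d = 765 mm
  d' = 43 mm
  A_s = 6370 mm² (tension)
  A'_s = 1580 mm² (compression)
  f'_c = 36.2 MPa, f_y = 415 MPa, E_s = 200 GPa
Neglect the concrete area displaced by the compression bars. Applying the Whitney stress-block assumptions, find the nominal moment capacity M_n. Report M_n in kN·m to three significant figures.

M_n ≈ 1820 kN·m

Assume both tension and compression steel yield.
Net tension couple steel: A_s − A'_s = 4790 mm².
a = (A_s − A'_s) f_y / (0.85 f'_c b) = 1987850/(0.85 × 36.2 × 365) = 177.00 mm.
c = a/β₁ = 177.00/0.791 = 223.77 mm; ε'_s = 0.003(c − d')/c = 0.0024 ≥ f_y/E_s = 0.0021, so compression steel does yield.
M_n = (A_s − A'_s) f_y (d − a/2) + A'_s f_y (d − d') = [1987850 × (765 − 88.5) + 655700 × (765 − 43)] × 10⁻⁶ = 1344.78 + 473.42 = 1818.20 kN·m.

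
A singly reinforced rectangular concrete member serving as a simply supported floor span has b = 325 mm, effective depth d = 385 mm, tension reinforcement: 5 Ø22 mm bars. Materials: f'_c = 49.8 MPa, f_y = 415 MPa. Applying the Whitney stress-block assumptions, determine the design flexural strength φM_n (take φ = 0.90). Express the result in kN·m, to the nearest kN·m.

A_s = 5 × 380 = 1900 mm².
T = A_s f_y = 1900 × 415 = 788500 N = 788.5 kN.
From C = T: a = T/(0.85 f'_c b) = 788500/(0.85 × 49.8 × 325) = 57.32 mm.
M_n = T(d − a/2) = 788.5 kN × (385 − 28.66) mm = 280.97 kN·m.
φM_n = 0.90 × 280.97 = 252.87 kN·m.

φM_n ≈ 253 kN·m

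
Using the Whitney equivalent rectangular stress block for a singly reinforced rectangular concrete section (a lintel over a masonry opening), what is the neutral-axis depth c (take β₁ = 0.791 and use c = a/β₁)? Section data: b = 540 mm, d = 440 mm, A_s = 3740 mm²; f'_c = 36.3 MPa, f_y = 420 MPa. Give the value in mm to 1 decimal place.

T = A_s f_y = 3740 × 420 = 1570800 N = 1570.8 kN.
Setting C = 0.85 f'_c a b equal to T: a = 1570800/(0.85 × 36.3 × 540) = 94.276 mm.
With β₁ = 0.791, c = a/β₁ = 94.276/0.791 = 119.2 mm.

c ≈ 119.2 mm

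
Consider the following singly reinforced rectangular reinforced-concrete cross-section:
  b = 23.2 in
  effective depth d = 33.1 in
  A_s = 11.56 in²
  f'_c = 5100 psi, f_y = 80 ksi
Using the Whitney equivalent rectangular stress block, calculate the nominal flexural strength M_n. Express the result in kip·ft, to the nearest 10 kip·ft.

M_n ≈ 2200 kip·ft

T = A_s f_y = 11.56 × 80 = 924.8 kips.
a = T/(0.85 f'_c b) = 924.8/(0.85 × 5.1 × 23.2) = 9.195 in.
M_n = T(d − a/2) = 924.8 × (33.1 − 4.5975) = 26359.1 kip·in = 26359.1/12 = 2196.59 kip·ft.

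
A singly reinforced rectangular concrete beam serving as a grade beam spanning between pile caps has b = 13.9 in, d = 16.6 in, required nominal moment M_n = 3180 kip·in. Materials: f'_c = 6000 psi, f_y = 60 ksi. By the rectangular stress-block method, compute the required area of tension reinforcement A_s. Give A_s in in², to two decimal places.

From M_n = 0.85 f'_c a b (d − a/2):
a = d − √(d² − 2M_n/(0.85 f'_c b)) = 16.6 − √(16.6² − 2 × 3180/(0.85 × 6 × 13.9)) = 2.968 in.
A_s = 0.85 f'_c a b / f_y = 0.85 × 6 × 2.968 × 13.9 / 60 = 3.507 in².

A_s ≈ 3.51 in²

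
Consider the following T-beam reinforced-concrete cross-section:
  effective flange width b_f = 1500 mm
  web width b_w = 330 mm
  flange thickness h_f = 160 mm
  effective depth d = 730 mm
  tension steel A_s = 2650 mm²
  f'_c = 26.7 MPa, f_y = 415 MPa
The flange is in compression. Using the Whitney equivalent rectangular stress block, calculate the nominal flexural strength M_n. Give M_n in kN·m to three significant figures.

M_n ≈ 785 kN·m

Tension: T = A_s f_y = 2650 × 415 = 1099750 N.
Try a within the flange: a = T/(0.85 f'_c b_f) = 1099750/(0.85 × 26.7 × 1500) = 32.31 mm.
Since a = 32.31 ≤ h_f = 160 mm, the stress block lies entirely in the flange; analyse as a rectangular beam of width b_f.
M_n = T(d − a/2) = 1099750 × (730 − 16.155) = 785.05 × 10⁶ N·mm.
M_n = 785.05 kN·m.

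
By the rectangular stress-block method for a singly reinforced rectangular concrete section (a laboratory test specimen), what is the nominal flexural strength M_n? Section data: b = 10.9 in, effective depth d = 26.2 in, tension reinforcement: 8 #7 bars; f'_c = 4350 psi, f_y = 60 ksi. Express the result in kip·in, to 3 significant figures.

M_n ≈ 6520 kip·in

A_s = 8 × 0.6 = 4.8 in².
T = A_s f_y = 4.8 × 60 = 288 kips.
a = T/(0.85 f'_c b) = 288/(0.85 × 4.35 × 10.9) = 7.146 in.
M_n = T(d − a/2) = 288 × (26.2 − 3.573) = 6516.6 kip·in.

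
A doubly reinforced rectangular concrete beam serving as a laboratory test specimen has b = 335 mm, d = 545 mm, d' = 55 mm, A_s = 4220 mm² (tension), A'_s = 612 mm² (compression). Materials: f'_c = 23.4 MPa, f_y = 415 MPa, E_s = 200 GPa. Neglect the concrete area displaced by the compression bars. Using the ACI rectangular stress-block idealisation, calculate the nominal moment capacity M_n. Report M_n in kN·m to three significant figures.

M_n ≈ 772 kN·m

Assume both tension and compression steel yield.
Net tension couple steel: A_s − A'_s = 3608 mm².
a = (A_s − A'_s) f_y / (0.85 f'_c b) = 1497320/(0.85 × 23.4 × 335) = 224.72 mm.
c = a/β₁ = 224.72/0.85 = 264.38 mm; ε'_s = 0.003(c − d')/c = 0.0024 ≥ f_y/E_s = 0.0021, so compression steel does yield.
M_n = (A_s − A'_s) f_y (d − a/2) + A'_s f_y (d − d') = [1497320 × (545 − 112.36) + 253980 × (545 − 55)] × 10⁻⁶ = 647.80 + 124.45 = 772.25 kN·m.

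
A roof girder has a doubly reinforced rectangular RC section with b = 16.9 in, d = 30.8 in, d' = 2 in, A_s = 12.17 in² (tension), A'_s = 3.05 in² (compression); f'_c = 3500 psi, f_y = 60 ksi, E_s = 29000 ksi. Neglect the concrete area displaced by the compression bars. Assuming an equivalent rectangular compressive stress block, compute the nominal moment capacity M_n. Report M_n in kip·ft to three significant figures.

Assume both steels yield.
a = (A_s − A'_s) f_y/(0.85 f'_c b) = (12.17 − 3.05) × 60/(0.85 × 3.5 × 16.9) = 10.884 in.
c = a/β₁ = 10.884/0.85 = 12.805 in; ε'_s = 0.003(c − d')/c = 0.0025 ≥ ε_y = 0.0021, so the compression steel yields.
M_n = (A_s − A'_s) f_y (d − a/2) + A'_s f_y (d − d') = 547.2 × (30.8 − 5.442) + 183 × (30.8 − 2) = 13875.9 + 5270.4 = 19146.3 kip·in = 19146.3/12 = 1595.53 kip·ft.

M_n ≈ 1600 kip·ft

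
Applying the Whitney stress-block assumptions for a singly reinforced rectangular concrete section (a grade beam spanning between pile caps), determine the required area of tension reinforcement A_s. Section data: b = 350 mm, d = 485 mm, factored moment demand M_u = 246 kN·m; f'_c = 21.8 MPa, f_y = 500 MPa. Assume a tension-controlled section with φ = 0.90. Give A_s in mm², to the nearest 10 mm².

M_n = M_u/φ = 246/0.90 = 273.333 kN·m.
With M_n = 0.85 f'_c a b (d − a/2), solve the quadratic for a:
a = d − √(d² − 2M_n/(0.85 f'_c b)) = 485 − √(485² − 2 × 273.333×10⁶/(0.85 × 21.8 × 350)) = 96.50 mm.
A_s = 0.85 f'_c a b / f_y = 0.85 × 21.8 × 96.50 × 350 / 500 = 1251.7 mm².

A_s ≈ 1250 mm²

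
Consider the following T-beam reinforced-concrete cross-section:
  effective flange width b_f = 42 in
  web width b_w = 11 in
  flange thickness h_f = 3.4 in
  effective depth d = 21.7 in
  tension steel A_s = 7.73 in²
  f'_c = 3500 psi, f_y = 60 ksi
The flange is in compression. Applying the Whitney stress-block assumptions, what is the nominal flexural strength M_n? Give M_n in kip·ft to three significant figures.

M_n ≈ 766 kip·ft

Tension: T = A_s f_y = 7.73 × 60 = 463.8 kips.
Try a within the flange: a = T/(0.85 f'_c b_f) = 463.8/(0.85 × 3.5 × 42) = 3.712 in.
a = 3.712 > h_f = 3.4 in: the block extends into the web. Split into flange-overhang and web parts.
C_f = 0.85 f'_c (b_f − b_w) h_f = 0.85 × 3.5 × (42 − 11) × 3.4 = 313.6 kips.
Remaining web compression depth: a_w = (T − C_f)/(0.85 f'_c b_w) = (463.8 − 313.6)/(0.85 × 3.5 × 11) = 4.590 in.
M_n = C_f(d − h_f/2) + (T − C_f)(d − a_w/2) = 313.6 × (21.7 − 1.7) + 150.2 × (21.7 − 2.295) = 6272.0 + 2914.6 = 9186.6 kip·in.
M_n = 9186.6/12 = 765.55 kip·ft.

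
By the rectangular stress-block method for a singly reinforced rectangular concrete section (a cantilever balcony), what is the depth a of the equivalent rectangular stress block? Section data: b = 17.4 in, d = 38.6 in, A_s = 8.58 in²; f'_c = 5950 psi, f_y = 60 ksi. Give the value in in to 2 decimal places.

T = A_s f_y = 8.58 × 60 = 514.8 kips.
a = T/(0.85 f'_c b) = 514.8/(0.85 × 5.95 × 17.4) = 5.85 in.

a ≈ 5.85 in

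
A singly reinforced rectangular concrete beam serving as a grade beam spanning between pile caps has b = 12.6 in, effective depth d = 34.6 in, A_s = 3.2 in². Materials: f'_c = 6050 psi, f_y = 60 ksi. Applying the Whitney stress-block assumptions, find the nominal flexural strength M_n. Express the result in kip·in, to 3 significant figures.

T = A_s f_y = 3.2 × 60 = 192 kips.
a = T/(0.85 f'_c b) = 192/(0.85 × 6.05 × 12.6) = 2.963 in.
M_n = T(d − a/2) = 192 × (34.6 − 1.4815) = 6358.8 kip·in.

M_n ≈ 6360 kip·in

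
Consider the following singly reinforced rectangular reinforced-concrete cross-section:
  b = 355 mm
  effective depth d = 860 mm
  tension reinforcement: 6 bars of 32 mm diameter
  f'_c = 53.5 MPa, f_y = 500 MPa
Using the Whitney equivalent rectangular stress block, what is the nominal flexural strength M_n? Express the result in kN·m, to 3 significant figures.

A_s = 6 × 804 = 4824 mm².
T = A_s f_y = 4824 × 500 = 2412000 N = 2412 kN.
From C = T: a = T/(0.85 f'_c b) = 2412000/(0.85 × 53.5 × 355) = 149.41 mm.
M_n = T(d − a/2) = 2412 kN × (860 − 74.705) mm = 1894.13 kN·m.

M_n ≈ 1890 kN·m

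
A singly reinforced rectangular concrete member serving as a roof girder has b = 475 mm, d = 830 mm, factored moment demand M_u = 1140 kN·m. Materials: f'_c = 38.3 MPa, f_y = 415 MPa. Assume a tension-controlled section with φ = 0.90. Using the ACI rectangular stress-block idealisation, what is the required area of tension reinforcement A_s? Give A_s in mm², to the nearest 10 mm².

M_n = M_u/φ = 1140/0.90 = 1266.67 kN·m.
With M_n = 0.85 f'_c a b (d − a/2), solve the quadratic for a:
a = d − √(d² − 2M_n/(0.85 f'_c b)) = 830 − √(830² − 2 × 1266.67×10⁶/(0.85 × 38.3 × 475)) = 105.38 mm.
A_s = 0.85 f'_c a b / f_y = 0.85 × 38.3 × 105.38 × 475 / 415 = 3926.6 mm².

A_s ≈ 3930 mm²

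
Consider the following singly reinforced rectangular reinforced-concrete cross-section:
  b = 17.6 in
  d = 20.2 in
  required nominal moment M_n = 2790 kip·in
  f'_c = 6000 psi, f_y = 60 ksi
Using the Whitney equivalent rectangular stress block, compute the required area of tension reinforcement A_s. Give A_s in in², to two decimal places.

A_s ≈ 2.40 in²

From M_n = 0.85 f'_c a b (d − a/2):
a = d − √(d² − 2M_n/(0.85 f'_c b)) = 20.2 − √(20.2² − 2 × 2790/(0.85 × 6 × 17.6)) = 1.602 in.
A_s = 0.85 f'_c a b / f_y = 0.85 × 6 × 1.602 × 17.6 / 60 = 2.397 in².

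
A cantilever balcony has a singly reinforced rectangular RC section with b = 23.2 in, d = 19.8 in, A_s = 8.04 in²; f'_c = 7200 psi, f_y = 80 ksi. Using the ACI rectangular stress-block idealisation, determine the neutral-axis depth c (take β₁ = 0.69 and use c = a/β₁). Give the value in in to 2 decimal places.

c ≈ 6.57 in

T = A_s f_y = 8.04 × 80 = 643.2 kips.
a = T/(0.85 f'_c b) = 643.2/(0.85 × 7.2 × 23.2) = 4.5301 in.
With β₁ = 0.69, c = a/β₁ = 4.5301/0.69 = 6.57 in.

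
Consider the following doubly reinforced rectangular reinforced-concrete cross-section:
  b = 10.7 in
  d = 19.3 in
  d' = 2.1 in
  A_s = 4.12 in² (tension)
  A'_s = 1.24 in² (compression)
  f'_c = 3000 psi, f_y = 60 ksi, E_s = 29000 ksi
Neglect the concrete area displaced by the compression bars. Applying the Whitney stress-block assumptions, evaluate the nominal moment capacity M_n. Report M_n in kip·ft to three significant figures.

M_n ≈ 339 kip·ft

Assume both steels yield.
a = (A_s − A'_s) f_y/(0.85 f'_c b) = (4.12 − 1.24) × 60/(0.85 × 3 × 10.7) = 6.333 in.
c = a/β₁ = 6.333/0.85 = 7.451 in; ε'_s = 0.003(c − d')/c = 0.0022 ≥ ε_y = 0.0021, so the compression steel yields.
M_n = (A_s − A'_s) f_y (d − a/2) + A'_s f_y (d − d') = 172.8 × (19.3 − 3.1665) + 74.4 × (19.3 − 2.1) = 2787.9 + 1279.7 = 4067.6 kip·in = 4067.6/12 = 338.97 kip·ft.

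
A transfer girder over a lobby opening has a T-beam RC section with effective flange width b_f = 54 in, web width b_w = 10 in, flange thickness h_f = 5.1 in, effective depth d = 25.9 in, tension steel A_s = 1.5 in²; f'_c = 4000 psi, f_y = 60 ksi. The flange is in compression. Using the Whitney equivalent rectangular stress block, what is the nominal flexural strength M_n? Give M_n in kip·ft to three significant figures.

M_n ≈ 192 kip·ft

Tension: T = A_s f_y = 1.5 × 60 = 90 kips.
Try a within the flange: a = T/(0.85 f'_c b_f) = 90/(0.85 × 4 × 54) = 0.490 in.
Since a = 0.490 ≤ h_f = 5.1 in, the stress block lies entirely in the flange; analyse as a rectangular beam of width b_f.
M_n = T(d − a/2) = 90 × (25.9 − 0.245) = 2309.0 kip·in.
M_n = 2309.0/12 = 192.42 kip·ft.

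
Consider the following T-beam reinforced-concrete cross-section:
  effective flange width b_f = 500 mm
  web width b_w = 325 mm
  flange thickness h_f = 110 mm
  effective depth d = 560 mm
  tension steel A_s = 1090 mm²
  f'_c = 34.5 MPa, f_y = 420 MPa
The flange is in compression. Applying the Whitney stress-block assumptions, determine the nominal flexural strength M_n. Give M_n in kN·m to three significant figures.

Tension: T = A_s f_y = 1090 × 420 = 457800 N.
Try a within the flange: a = T/(0.85 f'_c b_f) = 457800/(0.85 × 34.5 × 500) = 31.22 mm.
Since a = 31.22 ≤ h_f = 110 mm, the stress block lies entirely in the flange; analyse as a rectangular beam of width b_f.
M_n = T(d − a/2) = 457800 × (560 − 15.61) = 249.22 × 10⁶ N·mm.
M_n = 249.22 kN·m.

M_n ≈ 249 kN·m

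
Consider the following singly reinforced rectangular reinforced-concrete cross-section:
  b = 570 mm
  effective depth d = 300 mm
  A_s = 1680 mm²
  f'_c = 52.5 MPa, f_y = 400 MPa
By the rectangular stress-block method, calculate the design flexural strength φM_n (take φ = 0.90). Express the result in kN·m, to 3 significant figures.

T = A_s f_y = 1680 × 400 = 672000 N = 672 kN.
From C = T: a = T/(0.85 f'_c b) = 672000/(0.85 × 52.5 × 570) = 26.42 mm.
M_n = T(d − a/2) = 672 kN × (300 − 13.21) mm = 192.72 kN·m.
φM_n = 0.90 × 192.72 = 173.45 kN·m.

φM_n ≈ 173 kN·m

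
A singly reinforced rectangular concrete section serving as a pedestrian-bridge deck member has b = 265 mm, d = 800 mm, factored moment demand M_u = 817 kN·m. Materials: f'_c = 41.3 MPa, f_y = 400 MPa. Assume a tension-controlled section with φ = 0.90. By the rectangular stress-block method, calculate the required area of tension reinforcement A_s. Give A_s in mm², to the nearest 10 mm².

M_n = M_u/φ = 817/0.90 = 907.778 kN·m.
With M_n = 0.85 f'_c a b (d − a/2), solve the quadratic for a:
a = d − √(d² − 2M_n/(0.85 f'_c b)) = 800 − √(800² − 2 × 907.778×10⁶/(0.85 × 41.3 × 265)) = 133.04 mm.
A_s = 0.85 f'_c a b / f_y = 0.85 × 41.3 × 133.04 × 265 / 400 = 3094.1 mm².

A_s ≈ 3090 mm²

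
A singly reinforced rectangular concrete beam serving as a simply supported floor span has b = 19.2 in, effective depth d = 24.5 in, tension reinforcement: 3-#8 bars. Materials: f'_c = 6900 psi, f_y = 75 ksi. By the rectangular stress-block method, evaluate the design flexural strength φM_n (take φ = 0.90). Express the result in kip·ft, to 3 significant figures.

φM_n ≈ 316 kip·ft

A_s = 3 × 0.79 = 2.37 in².
T = A_s f_y = 2.37 × 75 = 177.75 kips.
a = T/(0.85 f'_c b) = 177.75/(0.85 × 6.9 × 19.2) = 1.578 in.
M_n = T(d − a/2) = 177.75 × (24.5 − 0.789) = 4214.6 kip·in = 4214.6/12 = 351.22 kip·ft.
φM_n = 0.90 × 351.22 = 316.10 kip·ft.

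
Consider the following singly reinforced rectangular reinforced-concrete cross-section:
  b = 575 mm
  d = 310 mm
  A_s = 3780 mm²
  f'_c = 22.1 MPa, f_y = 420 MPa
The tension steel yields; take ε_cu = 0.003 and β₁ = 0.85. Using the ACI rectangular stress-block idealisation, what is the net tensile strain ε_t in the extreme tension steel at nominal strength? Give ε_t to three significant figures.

ε_t ≈ 0.00238

a = A_s f_y/(0.85 f'_c b) = 146.98 mm.
β₁ = 0.85, so c = a/β₁ = 146.98/0.85 = 172.92 mm.
From the linear strain diagram with ε_cu = 0.003: ε_t = 0.003 (d − c)/c = 0.003 × (310 − 172.92)/172.92 = 0.00238.
ε_t < 0.004 — the section is over-reinforced for flexure under ACI limits.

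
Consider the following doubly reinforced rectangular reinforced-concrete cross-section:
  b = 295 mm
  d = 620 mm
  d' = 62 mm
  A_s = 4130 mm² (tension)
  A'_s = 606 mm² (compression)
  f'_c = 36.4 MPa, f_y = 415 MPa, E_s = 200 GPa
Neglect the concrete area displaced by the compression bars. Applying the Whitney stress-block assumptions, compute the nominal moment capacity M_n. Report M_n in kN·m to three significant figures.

M_n ≈ 930 kN·m

Assume both tension and compression steel yield.
Net tension couple steel: A_s − A'_s = 3524 mm².
a = (A_s − A'_s) f_y / (0.85 f'_c b) = 1462460/(0.85 × 36.4 × 295) = 160.23 mm.
c = a/β₁ = 160.23/0.79 = 202.82 mm; ε'_s = 0.003(c − d')/c = 0.0021 ≥ f_y/E_s = 0.0021, so compression steel does yield.
M_n = (A_s − A'_s) f_y (d − a/2) + A'_s f_y (d − d') = [1462460 × (620 − 80.115) + 251490 × (620 − 62)] × 10⁻⁶ = 789.56 + 140.33 = 929.89 kN·m.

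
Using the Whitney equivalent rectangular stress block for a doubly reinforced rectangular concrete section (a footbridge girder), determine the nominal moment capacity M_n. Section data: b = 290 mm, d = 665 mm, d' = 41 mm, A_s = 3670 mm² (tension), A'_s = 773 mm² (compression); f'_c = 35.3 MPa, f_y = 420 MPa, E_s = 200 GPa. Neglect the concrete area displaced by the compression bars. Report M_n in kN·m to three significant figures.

M_n ≈ 927 kN·m

Assume both tension and compression steel yield.
Net tension couple steel: A_s − A'_s = 2897 mm².
a = (A_s − A'_s) f_y / (0.85 f'_c b) = 1216740/(0.85 × 35.3 × 290) = 139.83 mm.
c = a/β₁ = 139.83/0.798 = 175.23 mm; ε'_s = 0.003(c − d')/c = 0.0023 ≥ f_y/E_s = 0.0021, so compression steel does yield.
M_n = (A_s − A'_s) f_y (d − a/2) + A'_s f_y (d − d') = [1216740 × (665 − 69.915) + 324660 × (665 − 41)] × 10⁻⁶ = 724.06 + 202.59 = 926.65 kN·m.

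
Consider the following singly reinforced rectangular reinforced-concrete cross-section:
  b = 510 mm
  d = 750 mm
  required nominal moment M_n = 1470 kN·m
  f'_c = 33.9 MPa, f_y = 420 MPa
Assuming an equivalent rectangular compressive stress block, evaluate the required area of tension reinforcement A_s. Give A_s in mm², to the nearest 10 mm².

With M_n = 0.85 f'_c a b (d − a/2), solve the quadratic for a:
a = d − √(d² − 2M_n/(0.85 f'_c b)) = 750 − √(750² − 2 × 1470×10⁶/(0.85 × 33.9 × 510)) = 147.97 mm.
A_s = 0.85 f'_c a b / f_y = 0.85 × 33.9 × 147.97 × 510 / 420 = 5177.4 mm².

A_s ≈ 5180 mm²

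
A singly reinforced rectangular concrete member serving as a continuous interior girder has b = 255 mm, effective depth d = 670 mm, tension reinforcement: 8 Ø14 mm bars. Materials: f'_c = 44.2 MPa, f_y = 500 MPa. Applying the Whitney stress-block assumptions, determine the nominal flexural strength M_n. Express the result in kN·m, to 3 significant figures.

A_s = 8 × 154 = 1232 mm².
T = A_s f_y = 1232 × 500 = 616000 N = 616 kN.
From C = T: a = T/(0.85 f'_c b) = 616000/(0.85 × 44.2 × 255) = 64.30 mm.
M_n = T(d − a/2) = 616 kN × (670 − 32.15) mm = 392.92 kN·m.

M_n ≈ 393 kN·m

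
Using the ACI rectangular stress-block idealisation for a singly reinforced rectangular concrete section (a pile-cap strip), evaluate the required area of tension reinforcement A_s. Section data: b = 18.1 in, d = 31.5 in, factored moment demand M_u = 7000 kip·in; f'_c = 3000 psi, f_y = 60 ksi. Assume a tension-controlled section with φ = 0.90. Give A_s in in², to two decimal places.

A_s ≈ 4.54 in²

M_n = M_u/φ = 7000/0.90 = 7777.78 kip·in.
From M_n = 0.85 f'_c a b (d − a/2):
a = d − √(d² − 2M_n/(0.85 f'_c b)) = 31.5 − √(31.5² − 2 × 7777.78/(0.85 × 3 × 18.1)) = 5.903 in.
A_s = 0.85 f'_c a b / f_y = 0.85 × 3 × 5.903 × 18.1 / 60 = 4.541 in².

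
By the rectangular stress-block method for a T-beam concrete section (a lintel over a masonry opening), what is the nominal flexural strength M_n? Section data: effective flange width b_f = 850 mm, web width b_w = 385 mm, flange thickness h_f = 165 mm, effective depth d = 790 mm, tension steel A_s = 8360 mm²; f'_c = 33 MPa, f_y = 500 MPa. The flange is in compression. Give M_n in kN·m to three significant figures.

M_n ≈ 2930 kN·m

Tension: T = A_s f_y = 8360 × 500 = 4180000 N.
Try a within the flange: a = T/(0.85 f'_c b_f) = 4180000/(0.85 × 33 × 850) = 175.32 mm.
a = 175.32 > h_f = 165 mm: the block extends into the web. Split into flange-overhang and web parts.
C_f = 0.85 f'_c (b_f − b_w) h_f = 0.85 × 33 × (850 − 385) × 165 = 2152136 N.
Remaining web compression depth: a_w = (T − C_f)/(0.85 f'_c b_w) = (4180000 − 2152136)/(0.85 × 33 × 385) = 187.78 mm.
M_n = C_f(d − h_f/2) + (T − C_f)(d − a_w/2) = 2152136 × (790 − 82.5) + 2027864 × (790 − 93.89) = 1522.64 + 1411.62 = 2934.26 × 10⁶ N·mm.
M_n = 2934.26 kN·m.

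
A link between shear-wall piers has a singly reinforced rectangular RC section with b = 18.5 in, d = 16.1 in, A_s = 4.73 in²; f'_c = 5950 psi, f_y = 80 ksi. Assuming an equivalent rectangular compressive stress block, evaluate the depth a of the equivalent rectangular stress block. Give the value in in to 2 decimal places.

a ≈ 4.04 in

T = A_s f_y = 4.73 × 80 = 378.4 kips.
a = T/(0.85 f'_c b) = 378.4/(0.85 × 5.95 × 18.5) = 4.04 in.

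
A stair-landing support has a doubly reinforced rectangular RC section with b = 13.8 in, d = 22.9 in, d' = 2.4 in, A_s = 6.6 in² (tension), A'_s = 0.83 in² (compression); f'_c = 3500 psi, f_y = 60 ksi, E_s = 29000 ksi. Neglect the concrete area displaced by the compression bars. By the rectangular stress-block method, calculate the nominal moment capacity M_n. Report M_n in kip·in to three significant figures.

Assume both steels yield.
a = (A_s − A'_s) f_y/(0.85 f'_c b) = (6.6 − 0.83) × 60/(0.85 × 3.5 × 13.8) = 8.433 in.
c = a/β₁ = 8.433/0.85 = 9.921 in; ε'_s = 0.003(c − d')/c = 0.0023 ≥ ε_y = 0.0021, so the compression steel yields.
M_n = (A_s − A'_s) f_y (d − a/2) + A'_s f_y (d − d') = 346.2 × (22.9 − 4.2165) + 49.8 × (22.9 − 2.4) = 6468.2 + 1020.9 = 7489.1 kip·in.

M_n ≈ 7490 kip·in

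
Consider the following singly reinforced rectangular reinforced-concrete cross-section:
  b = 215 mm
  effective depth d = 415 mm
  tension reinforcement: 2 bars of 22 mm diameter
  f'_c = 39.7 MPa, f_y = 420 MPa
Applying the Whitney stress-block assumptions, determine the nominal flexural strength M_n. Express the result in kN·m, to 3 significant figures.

A_s = 2 × 380 = 760 mm².
T = A_s f_y = 760 × 420 = 319200 N = 319.2 kN.
From C = T: a = T/(0.85 f'_c b) = 319200/(0.85 × 39.7 × 215) = 44.00 mm.
M_n = T(d − a/2) = 319.2 kN × (415 − 22) mm = 125.45 kN·m.

M_n ≈ 125 kN·m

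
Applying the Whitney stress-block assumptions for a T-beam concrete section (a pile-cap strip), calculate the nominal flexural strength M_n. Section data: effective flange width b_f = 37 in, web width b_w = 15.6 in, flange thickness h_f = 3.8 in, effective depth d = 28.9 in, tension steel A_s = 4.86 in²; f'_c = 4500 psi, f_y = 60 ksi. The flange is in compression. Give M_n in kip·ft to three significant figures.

Tension: T = A_s f_y = 4.86 × 60 = 291.6 kips.
Try a within the flange: a = T/(0.85 f'_c b_f) = 291.6/(0.85 × 4.5 × 37) = 2.060 in.
Since a = 2.060 ≤ h_f = 3.8 in, the stress block lies entirely in the flange; analyse as a rectangular beam of width b_f.
M_n = T(d − a/2) = 291.6 × (28.9 − 1.03) = 8126.9 kip·in.
M_n = 8126.9/12 = 677.24 kip·ft.

M_n ≈ 677 kip·ft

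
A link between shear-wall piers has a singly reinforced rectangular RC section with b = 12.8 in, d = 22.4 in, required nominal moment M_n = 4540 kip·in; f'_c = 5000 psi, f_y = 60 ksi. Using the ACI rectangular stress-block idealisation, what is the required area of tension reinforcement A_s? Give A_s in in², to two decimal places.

From M_n = 0.85 f'_c a b (d − a/2):
a = d − √(d² − 2M_n/(0.85 f'_c b)) = 22.4 − √(22.4² − 2 × 4540/(0.85 × 5 × 12.8)) = 4.101 in.
A_s = 0.85 f'_c a b / f_y = 0.85 × 5 × 4.101 × 12.8 / 60 = 3.718 in².

A_s ≈ 3.72 in²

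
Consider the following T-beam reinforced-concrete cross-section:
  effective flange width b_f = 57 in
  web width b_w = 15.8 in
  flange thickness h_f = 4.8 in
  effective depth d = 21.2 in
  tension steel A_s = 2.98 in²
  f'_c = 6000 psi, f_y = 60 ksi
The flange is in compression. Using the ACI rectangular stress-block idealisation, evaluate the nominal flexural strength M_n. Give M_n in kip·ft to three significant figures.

Tension: T = A_s f_y = 2.98 × 60 = 178.8 kips.
Try a within the flange: a = T/(0.85 f'_c b_f) = 178.8/(0.85 × 6 × 57) = 0.615 in.
Since a = 0.615 ≤ h_f = 4.8 in, the stress block lies entirely in the flange; analyse as a rectangular beam of width b_f.
M_n = T(d − a/2) = 178.8 × (21.2 − 0.3075) = 3735.6 kip·in.
M_n = 3735.6/12 = 311.30 kip·ft.

M_n ≈ 311 kip·ft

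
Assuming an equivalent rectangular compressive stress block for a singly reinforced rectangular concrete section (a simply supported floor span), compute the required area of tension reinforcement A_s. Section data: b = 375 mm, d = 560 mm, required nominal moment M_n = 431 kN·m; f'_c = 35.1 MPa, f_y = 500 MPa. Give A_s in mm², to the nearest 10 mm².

With M_n = 0.85 f'_c a b (d − a/2), solve the quadratic for a:
a = d − √(d² − 2M_n/(0.85 f'_c b)) = 560 − √(560² − 2 × 431×10⁶/(0.85 × 35.1 × 375)) = 73.63 mm.
A_s = 0.85 f'_c a b / f_y = 0.85 × 35.1 × 73.63 × 375 / 500 = 1647.6 mm².

A_s ≈ 1650 mm²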